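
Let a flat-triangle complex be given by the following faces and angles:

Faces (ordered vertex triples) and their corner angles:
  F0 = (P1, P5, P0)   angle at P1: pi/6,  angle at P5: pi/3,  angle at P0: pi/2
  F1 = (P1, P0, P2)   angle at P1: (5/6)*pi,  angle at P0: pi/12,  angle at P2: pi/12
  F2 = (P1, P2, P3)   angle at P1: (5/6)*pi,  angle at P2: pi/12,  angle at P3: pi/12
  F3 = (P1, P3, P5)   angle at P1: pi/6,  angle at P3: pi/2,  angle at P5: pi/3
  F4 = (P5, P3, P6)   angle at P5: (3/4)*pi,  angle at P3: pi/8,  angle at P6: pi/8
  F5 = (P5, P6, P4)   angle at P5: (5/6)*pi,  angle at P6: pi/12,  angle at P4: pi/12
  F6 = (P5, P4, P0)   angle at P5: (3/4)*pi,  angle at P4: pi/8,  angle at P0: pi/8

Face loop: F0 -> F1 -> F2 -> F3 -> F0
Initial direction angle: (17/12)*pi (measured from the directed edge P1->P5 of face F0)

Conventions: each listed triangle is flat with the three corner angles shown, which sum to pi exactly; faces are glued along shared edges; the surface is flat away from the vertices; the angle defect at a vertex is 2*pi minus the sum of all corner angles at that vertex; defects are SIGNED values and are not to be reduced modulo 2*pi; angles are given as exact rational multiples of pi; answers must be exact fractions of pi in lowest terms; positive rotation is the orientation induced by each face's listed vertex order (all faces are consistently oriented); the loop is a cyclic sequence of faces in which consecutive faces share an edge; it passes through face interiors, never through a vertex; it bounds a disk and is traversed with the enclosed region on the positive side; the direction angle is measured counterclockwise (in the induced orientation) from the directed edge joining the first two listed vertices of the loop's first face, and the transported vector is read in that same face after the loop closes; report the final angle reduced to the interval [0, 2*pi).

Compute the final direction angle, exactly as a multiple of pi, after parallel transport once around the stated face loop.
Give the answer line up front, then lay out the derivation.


Answer: final direction angle = (17/12)*pi

enclosed vertex P1: corner angles sum to 2*pi, defect = 2*pi - 2*pi = 0
by Gauss-Bonnet the loop rotates the vector by the enclosed defect sum (positive orientation, mod 2*pi)
final angle = (17/12)*pi + 0 = (17/12)*pi (mod 2*pi)


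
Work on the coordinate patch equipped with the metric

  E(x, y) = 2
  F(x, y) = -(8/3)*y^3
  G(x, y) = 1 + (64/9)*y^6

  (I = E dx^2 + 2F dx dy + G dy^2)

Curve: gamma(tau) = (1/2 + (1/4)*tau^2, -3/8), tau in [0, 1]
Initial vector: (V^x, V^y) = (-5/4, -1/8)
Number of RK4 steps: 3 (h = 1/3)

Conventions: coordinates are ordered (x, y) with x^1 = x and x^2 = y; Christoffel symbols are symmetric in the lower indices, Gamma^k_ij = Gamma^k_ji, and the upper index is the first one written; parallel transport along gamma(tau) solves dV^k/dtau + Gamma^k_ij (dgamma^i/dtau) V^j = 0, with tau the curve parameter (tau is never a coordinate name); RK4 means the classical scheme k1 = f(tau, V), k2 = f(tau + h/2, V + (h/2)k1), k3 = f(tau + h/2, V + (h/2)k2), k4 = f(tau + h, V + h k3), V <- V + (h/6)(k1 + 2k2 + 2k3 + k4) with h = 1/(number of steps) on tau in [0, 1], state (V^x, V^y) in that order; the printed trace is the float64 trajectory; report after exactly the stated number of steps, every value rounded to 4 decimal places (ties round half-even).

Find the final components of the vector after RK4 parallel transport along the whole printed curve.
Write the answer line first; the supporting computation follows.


Answer: V^x = -1.2500, V^y = -0.1250

gamma'(tau) = ((1/2)*tau, 0); f(tau, V)^k = -Gamma^k_ij(gamma(tau)) gamma'^i(tau) V^j; h = 1/3; intermediate values shown to 6 dp
curve data and Christoffel symbols at the stage parameters:
  tau = 0.000000: gamma = (0.500000, -0.375000), gamma' = (0.000000, 0.000000); Gamma_xxx = 0.000000, Gamma_xxy = 0.000000, Gamma_xyy = -0.556993, Gamma_yxx = 0.000000, Gamma_yxy = 0.000000, Gamma_yyy = -0.078327
  tau = 0.166667: gamma = (0.506944, -0.375000), gamma' = (0.083333, 0.000000); Gamma_xxx = 0.000000, Gamma_xxy = 0.000000, Gamma_xyy = -0.556993, Gamma_yxx = 0.000000, Gamma_yxy = 0.000000, Gamma_yyy = -0.078327
  tau = 0.333333: gamma = (0.527778, -0.375000), gamma' = (0.166667, 0.000000); Gamma_xxx = 0.000000, Gamma_xxy = 0.000000, Gamma_xyy = -0.556993, Gamma_yxx = 0.000000, Gamma_yxy = 0.000000, Gamma_yyy = -0.078327
  tau = 0.500000: gamma = (0.562500, -0.375000), gamma' = (0.250000, 0.000000); Gamma_xxx = 0.000000, Gamma_xxy = 0.000000, Gamma_xyy = -0.556993, Gamma_yxx = 0.000000, Gamma_yxy = 0.000000, Gamma_yyy = -0.078327
  tau = 0.666667: gamma = (0.611111, -0.375000), gamma' = (0.333333, 0.000000); Gamma_xxx = 0.000000, Gamma_xxy = 0.000000, Gamma_xyy = -0.556993, Gamma_yxx = 0.000000, Gamma_yxy = 0.000000, Gamma_yyy = -0.078327
  tau = 0.833333: gamma = (0.673611, -0.375000), gamma' = (0.416667, 0.000000); Gamma_xxx = 0.000000, Gamma_xxy = 0.000000, Gamma_xyy = -0.556993, Gamma_yxx = 0.000000, Gamma_yxy = 0.000000, Gamma_yyy = -0.078327
  tau = 1.000000: gamma = (0.750000, -0.375000), gamma' = (0.500000, 0.000000); Gamma_xxx = 0.000000, Gamma_xxy = 0.000000, Gamma_xyy = -0.556993, Gamma_yxx = 0.000000, Gamma_yxy = 0.000000, Gamma_yyy = -0.078327
step 0: V^x = -1.2500, V^y = -0.1250
step 1: k1 = (0.000000, 0.000000), k2 = (0.000000, 0.000000), k3 = (0.000000, 0.000000), k4 = (0.000000, 0.000000); V <- V + (h/6)(k1 + 2k2 + 2k3 + k4): V^x = -1.2500, V^y = -0.1250
step 2: k1 = (0.000000, 0.000000), k2 = (0.000000, 0.000000), k3 = (0.000000, 0.000000), k4 = (0.000000, 0.000000); V <- V + (h/6)(k1 + 2k2 + 2k3 + k4): V^x = -1.2500, V^y = -0.1250
step 3: k1 = (0.000000, 0.000000), k2 = (0.000000, 0.000000), k3 = (0.000000, 0.000000), k4 = (0.000000, 0.000000); V <- V + (h/6)(k1 + 2k2 + 2k3 + k4): V^x = -1.2500, V^y = -0.1250


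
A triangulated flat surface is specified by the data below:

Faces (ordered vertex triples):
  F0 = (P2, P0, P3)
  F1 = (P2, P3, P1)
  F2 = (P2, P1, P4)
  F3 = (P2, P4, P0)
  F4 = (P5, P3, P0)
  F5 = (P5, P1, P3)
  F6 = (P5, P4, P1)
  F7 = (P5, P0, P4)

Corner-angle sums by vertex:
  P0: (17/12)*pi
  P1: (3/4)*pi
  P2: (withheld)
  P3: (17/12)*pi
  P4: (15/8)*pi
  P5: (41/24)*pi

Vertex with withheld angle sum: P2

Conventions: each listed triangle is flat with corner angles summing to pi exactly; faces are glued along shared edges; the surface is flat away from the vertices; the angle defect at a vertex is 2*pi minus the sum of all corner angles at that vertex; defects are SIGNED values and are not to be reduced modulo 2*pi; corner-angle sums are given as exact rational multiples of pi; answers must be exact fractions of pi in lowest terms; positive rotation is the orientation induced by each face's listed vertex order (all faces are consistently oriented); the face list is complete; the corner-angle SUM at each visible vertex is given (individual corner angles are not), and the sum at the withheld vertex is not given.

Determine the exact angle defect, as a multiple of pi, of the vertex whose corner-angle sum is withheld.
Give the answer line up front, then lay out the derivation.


Answer: defect(P2) = (7/6)*pi

V = 6, E = 12, F = 8; chi = V - E + F = 2
Gauss-Bonnet: total defect = 2*pi*chi = 4*pi; visible defects sum to (17/6)*pi


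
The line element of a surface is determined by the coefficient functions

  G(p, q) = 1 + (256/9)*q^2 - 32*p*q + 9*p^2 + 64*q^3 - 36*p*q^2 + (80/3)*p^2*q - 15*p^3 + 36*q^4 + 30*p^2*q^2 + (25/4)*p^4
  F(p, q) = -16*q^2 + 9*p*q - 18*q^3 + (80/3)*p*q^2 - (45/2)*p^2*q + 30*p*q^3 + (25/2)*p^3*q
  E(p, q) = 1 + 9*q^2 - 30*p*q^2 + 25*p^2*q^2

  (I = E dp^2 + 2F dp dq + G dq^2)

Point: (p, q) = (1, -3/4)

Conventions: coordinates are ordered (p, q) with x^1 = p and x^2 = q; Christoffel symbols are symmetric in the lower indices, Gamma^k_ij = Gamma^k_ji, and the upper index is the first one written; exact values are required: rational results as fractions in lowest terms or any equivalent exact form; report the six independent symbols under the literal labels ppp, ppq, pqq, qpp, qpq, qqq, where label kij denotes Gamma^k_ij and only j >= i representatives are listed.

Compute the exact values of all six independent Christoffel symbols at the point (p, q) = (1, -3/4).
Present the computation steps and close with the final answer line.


E = 13/4, F = 27/16, G = 145/64 at the point
E_p = 45/4, E_q = -6, F_p = 39/32, F_q = 13/4, G_p = -9/2, G_q = 33/4
EG - F^2 = 289/64;  g^inv = (64/289) * [[145/64, -27/16], [-27/16, 13/4]]
first-kind symbols [ij,l] = (1/2)(d_i g_jl + d_j g_il - d_l g_ij): [pp,p] = E_p/2 = 45/8, [pp,q] = F_p - E_q/2 = 135/32, [pq,p] = E_q/2 = -3, [pq,q] = G_p/2 = -9/4, [qq,p] = F_q - G_p/2 = 11/2, [qq,q] = G_q/2 = 33/8
Gamma^p_ij = (G*[ij,p] - F*[ij,q])/(EG - F^2), Gamma^q_ij = (E*[ij,q] - F*[ij,p])/(EG - F^2)

Answer: Gamma_ppp = 360/289, Gamma_ppq = -192/289, Gamma_pqq = 352/289, Gamma_qpp = 270/289, Gamma_qpq = -144/289, Gamma_qqq = 264/289


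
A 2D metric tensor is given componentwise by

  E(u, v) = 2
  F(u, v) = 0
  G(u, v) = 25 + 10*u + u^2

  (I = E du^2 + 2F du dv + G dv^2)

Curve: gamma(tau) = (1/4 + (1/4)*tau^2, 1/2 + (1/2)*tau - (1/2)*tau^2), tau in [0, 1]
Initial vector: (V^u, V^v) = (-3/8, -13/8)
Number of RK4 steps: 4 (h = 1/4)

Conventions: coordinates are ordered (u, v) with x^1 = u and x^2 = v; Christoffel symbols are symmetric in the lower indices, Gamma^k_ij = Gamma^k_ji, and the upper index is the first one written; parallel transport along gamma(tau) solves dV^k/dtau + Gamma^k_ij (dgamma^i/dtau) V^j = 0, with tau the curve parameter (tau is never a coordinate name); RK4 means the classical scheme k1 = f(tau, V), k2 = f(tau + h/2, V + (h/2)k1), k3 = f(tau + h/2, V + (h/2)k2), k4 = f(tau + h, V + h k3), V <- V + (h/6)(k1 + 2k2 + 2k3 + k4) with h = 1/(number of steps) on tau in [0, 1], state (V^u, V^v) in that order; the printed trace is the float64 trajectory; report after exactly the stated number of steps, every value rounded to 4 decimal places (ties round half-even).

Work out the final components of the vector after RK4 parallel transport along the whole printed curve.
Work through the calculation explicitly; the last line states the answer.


gamma'(tau) = ((1/2)*tau, 1/2 - tau); f(tau, V)^k = -Gamma^k_ij(gamma(tau)) gamma'^i(tau) V^j; h = 1/4; intermediate values shown to 6 dp
curve data and Christoffel symbols at the stage parameters:
  tau = 0.000000: gamma = (0.250000, 0.500000), gamma' = (0.000000, 0.500000); Gamma_uuu = 0.000000, Gamma_uuv = 0.000000, Gamma_uvv = -2.625000, Gamma_vuu = 0.000000, Gamma_vuv = 0.190476, Gamma_vvv = 0.000000
  tau = 0.125000: gamma = (0.253906, 0.554688), gamma' = (0.062500, 0.375000); Gamma_uuu = 0.000000, Gamma_uuv = 0.000000, Gamma_uvv = -2.626953, Gamma_vuu = 0.000000, Gamma_vuv = 0.190335, Gamma_vvv = 0.000000
  tau = 0.250000: gamma = (0.265625, 0.593750), gamma' = (0.125000, 0.250000); Gamma_uuu = 0.000000, Gamma_uuv = 0.000000, Gamma_uvv = -2.632812, Gamma_vuu = 0.000000, Gamma_vuv = 0.189911, Gamma_vvv = 0.000000
  tau = 0.375000: gamma = (0.285156, 0.617188), gamma' = (0.187500, 0.125000); Gamma_uuu = 0.000000, Gamma_uuv = 0.000000, Gamma_uvv = -2.642578, Gamma_vuu = 0.000000, Gamma_vuv = 0.189209, Gamma_vvv = 0.000000
  tau = 0.500000: gamma = (0.312500, 0.625000), gamma' = (0.250000, 0.000000); Gamma_uuu = 0.000000, Gamma_uuv = 0.000000, Gamma_uvv = -2.656250, Gamma_vuu = 0.000000, Gamma_vuv = 0.188235, Gamma_vvv = 0.000000
  tau = 0.625000: gamma = (0.347656, 0.617188), gamma' = (0.312500, -0.125000); Gamma_uuu = 0.000000, Gamma_uuv = 0.000000, Gamma_uvv = -2.673828, Gamma_vuu = 0.000000, Gamma_vuv = 0.186998, Gamma_vvv = 0.000000
  tau = 0.750000: gamma = (0.390625, 0.593750), gamma' = (0.375000, -0.250000); Gamma_uuu = 0.000000, Gamma_uuv = 0.000000, Gamma_uvv = -2.695312, Gamma_vuu = 0.000000, Gamma_vuv = 0.185507, Gamma_vvv = 0.000000
  tau = 0.875000: gamma = (0.441406, 0.554688), gamma' = (0.437500, -0.375000); Gamma_uuu = 0.000000, Gamma_uuv = 0.000000, Gamma_uvv = -2.720703, Gamma_vuu = 0.000000, Gamma_vuv = 0.183776, Gamma_vvv = 0.000000
  tau = 1.000000: gamma = (0.500000, 0.500000), gamma' = (0.500000, -0.500000); Gamma_uuu = 0.000000, Gamma_uuv = 0.000000, Gamma_uvv = -2.750000, Gamma_vuu = 0.000000, Gamma_vuv = 0.181818, Gamma_vvv = 0.000000
step 0: V^u = -0.3750, V^v = -1.6250
step 1: k1 = (-2.132812, 0.035714), k2 = (-1.596402, 0.065072), k3 = (-1.592787, 0.060243), k4 = (-1.059667, 0.074928); V <- V + (h/6)(k1 + 2k2 + 2k3 + k4): V^u = -0.7738, V^v = -1.6099
step 2: k1 = (-1.059672, 0.074956), k2 = (-0.528706, 0.078217), k3 = (-0.528572, 0.076633), k4 = (0.000000, 0.074861); V <- V + (h/6)(k1 + 2k2 + 2k3 + k4): V^u = -0.9060, V^v = -1.5908
step 3: k1 = (0.000000, 0.074861), k2 = (0.528563, 0.071236), k3 = (0.528715, 0.072807), k4 = (1.059661, 0.073509); V <- V + (h/6)(k1 + 2k2 + 2k3 + k4): V^u = -0.7738, V^v = -1.5726
step 4: k1 = (1.059672, 0.073514), k2 = (1.595106, 0.081505), k3 = (1.594087, 0.086037), k4 = (2.132770, 0.106895); V <- V + (h/6)(k1 + 2k2 + 2k3 + k4): V^u = -0.3750, V^v = -1.5511

Answer: V^u = -0.3750, V^v = -1.5511


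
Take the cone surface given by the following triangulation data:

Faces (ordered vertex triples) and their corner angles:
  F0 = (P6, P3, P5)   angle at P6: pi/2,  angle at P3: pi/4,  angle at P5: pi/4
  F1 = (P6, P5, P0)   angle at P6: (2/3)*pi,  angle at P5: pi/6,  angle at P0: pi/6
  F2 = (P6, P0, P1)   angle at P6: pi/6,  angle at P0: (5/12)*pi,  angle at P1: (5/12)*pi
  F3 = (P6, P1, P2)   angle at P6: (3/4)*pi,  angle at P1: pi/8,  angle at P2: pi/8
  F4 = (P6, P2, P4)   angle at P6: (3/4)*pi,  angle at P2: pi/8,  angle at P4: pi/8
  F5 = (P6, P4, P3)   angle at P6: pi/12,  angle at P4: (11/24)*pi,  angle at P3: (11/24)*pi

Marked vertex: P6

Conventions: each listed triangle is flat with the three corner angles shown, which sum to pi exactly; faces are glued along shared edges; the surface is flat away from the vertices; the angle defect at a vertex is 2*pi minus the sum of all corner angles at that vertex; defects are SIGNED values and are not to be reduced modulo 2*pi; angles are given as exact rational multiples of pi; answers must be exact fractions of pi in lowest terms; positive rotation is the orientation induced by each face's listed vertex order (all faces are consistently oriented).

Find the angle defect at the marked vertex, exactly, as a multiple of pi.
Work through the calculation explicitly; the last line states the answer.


Sum of corner angles at P6: (35/12)*pi
defect = 2*pi - (35/12)*pi

Answer: defect(P6) = (-11/12)*pi


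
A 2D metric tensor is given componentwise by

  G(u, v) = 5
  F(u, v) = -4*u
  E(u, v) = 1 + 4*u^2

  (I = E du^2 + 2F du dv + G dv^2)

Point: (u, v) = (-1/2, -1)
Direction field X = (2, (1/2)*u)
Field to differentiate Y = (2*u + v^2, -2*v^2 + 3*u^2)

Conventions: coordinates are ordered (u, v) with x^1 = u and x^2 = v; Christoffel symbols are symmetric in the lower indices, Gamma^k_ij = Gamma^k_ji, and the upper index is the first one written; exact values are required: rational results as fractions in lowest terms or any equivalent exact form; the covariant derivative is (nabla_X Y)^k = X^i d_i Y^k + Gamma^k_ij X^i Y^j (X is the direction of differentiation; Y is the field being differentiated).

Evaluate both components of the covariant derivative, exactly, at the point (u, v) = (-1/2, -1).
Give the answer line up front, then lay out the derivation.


Answer: (nabla_X Y)^u = 9/2, (nabla_X Y)^v = -7

E = 2, F = 2, G = 5 at the point
E_u = -4, E_v = 0, F_u = -4, F_v = 0, G_u = 0, G_v = 0
EG - F^2 = 6;  g^inv = (1/6) * [[5, -2], [-2, 2]]
first-kind symbols [ij,l] = (1/2)(d_i g_jl + d_j g_il - d_l g_ij): [uu,u] = E_u/2 = -2, [uu,v] = F_u - E_v/2 = -4, [uv,u] = E_v/2 = 0, [uv,v] = G_u/2 = 0, [vv,u] = F_v - G_u/2 = 0, [vv,v] = G_v/2 = 0
Gamma^u_ij = (G*[ij,u] - F*[ij,v])/(EG - F^2), Gamma^v_ij = (E*[ij,v] - F*[ij,u])/(EG - F^2)
Gamma_uuu = -1/3, Gamma_uuv = 0, Gamma_uvv = 0, Gamma_vuu = -2/3, Gamma_vuv = 0, Gamma_vvv = 0
X = (2, -1/4), Y = (0, -5/4) at the point


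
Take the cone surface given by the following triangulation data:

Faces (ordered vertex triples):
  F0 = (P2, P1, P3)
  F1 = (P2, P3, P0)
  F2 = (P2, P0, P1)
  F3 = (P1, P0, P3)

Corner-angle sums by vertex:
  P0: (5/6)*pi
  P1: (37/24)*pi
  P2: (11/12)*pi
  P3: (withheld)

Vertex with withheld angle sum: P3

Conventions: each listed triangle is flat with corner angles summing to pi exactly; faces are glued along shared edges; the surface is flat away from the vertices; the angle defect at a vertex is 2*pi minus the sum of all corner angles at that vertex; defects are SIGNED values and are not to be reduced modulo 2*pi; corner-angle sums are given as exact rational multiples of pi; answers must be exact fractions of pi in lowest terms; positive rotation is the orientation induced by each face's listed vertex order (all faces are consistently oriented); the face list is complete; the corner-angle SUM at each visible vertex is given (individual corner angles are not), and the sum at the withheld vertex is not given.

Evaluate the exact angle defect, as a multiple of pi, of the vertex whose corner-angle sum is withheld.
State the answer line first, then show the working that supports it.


Answer: defect(P3) = (31/24)*pi

V = 4, E = 6, F = 4; chi = V - E + F = 2
Gauss-Bonnet: total defect = 2*pi*chi = 4*pi; visible defects sum to (65/24)*pi


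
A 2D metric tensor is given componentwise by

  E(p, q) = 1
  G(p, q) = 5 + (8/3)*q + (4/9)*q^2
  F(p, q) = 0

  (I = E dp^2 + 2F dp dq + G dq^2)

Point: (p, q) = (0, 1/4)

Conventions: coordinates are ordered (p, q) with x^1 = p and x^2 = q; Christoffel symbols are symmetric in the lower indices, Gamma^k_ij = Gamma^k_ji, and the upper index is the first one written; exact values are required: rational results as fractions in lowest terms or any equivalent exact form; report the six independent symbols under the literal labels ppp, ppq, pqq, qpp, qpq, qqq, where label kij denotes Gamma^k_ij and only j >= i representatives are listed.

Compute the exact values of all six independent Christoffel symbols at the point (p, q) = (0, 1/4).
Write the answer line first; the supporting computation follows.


Answer: Gamma_ppp = 0, Gamma_ppq = 0, Gamma_pqq = 0, Gamma_qpp = 0, Gamma_qpq = 0, Gamma_qqq = 52/205

E = 1, F = 0, G = 205/36 at the point
E_p = 0, E_q = 0, F_p = 0, F_q = 0, G_p = 0, G_q = 26/9
EG - F^2 = 205/36;  g^inv = (36/205) * [[205/36, 0], [0, 1]]
first-kind symbols [ij,l] = (1/2)(d_i g_jl + d_j g_il - d_l g_ij): [pp,p] = E_p/2 = 0, [pp,q] = F_p - E_q/2 = 0, [pq,p] = E_q/2 = 0, [pq,q] = G_p/2 = 0, [qq,p] = F_q - G_p/2 = 0, [qq,q] = G_q/2 = 13/9
Gamma^p_ij = (G*[ij,p] - F*[ij,q])/(EG - F^2), Gamma^q_ij = (E*[ij,q] - F*[ij,p])/(EG - F^2)


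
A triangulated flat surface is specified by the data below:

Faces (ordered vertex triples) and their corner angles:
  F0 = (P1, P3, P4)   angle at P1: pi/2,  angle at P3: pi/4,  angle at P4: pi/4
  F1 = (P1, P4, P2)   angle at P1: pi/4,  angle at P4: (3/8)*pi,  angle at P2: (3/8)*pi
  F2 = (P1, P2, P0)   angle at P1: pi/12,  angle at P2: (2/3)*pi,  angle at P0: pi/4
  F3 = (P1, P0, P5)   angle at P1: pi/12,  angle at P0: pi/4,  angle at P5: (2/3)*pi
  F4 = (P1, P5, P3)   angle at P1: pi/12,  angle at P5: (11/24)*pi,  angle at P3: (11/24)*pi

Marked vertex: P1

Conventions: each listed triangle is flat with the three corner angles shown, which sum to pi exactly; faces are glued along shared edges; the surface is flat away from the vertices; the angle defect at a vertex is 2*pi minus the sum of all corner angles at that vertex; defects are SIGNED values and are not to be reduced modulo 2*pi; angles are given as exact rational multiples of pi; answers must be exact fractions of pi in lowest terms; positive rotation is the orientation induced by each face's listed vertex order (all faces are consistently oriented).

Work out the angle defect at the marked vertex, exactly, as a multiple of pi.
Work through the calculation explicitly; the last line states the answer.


Sum of corner angles at P1: pi
defect = 2*pi - pi

Answer: defect(P1) = pi


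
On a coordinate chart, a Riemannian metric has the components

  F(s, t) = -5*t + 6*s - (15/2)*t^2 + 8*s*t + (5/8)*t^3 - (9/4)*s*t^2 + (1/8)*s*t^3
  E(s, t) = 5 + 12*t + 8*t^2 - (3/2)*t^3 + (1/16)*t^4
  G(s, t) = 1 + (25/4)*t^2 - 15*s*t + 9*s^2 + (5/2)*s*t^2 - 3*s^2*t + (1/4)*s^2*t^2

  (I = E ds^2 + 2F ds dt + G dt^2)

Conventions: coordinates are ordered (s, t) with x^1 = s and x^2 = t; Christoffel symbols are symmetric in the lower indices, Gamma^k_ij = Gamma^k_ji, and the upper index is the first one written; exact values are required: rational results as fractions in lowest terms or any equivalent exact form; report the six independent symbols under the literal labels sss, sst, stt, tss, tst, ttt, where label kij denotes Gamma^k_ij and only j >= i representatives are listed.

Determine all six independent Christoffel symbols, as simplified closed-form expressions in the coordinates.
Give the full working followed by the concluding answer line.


E = 5 + 12*t + 8*t^2 - (3/2)*t^3 + (1/16)*t^4; F = -5*t + 6*s - (15/2)*t^2 + 8*s*t + (5/8)*t^3 - (9/4)*s*t^2 + (1/8)*s*t^3; G = 1 + (25/4)*t^2 - 15*s*t + 9*s^2 + (5/2)*s*t^2 - 3*s^2*t + (1/4)*s^2*t^2
Gamma^k_ij = (1/2) g^{kl} (d_i g_jl + d_j g_il - d_l g_ij), with g^inv = (1/(EG-F^2)) [[G, -F], [-F, E]]
first partials: E_s = 0, E_t = 12 + 16*t - (9/2)*t^2 + (1/4)*t^3, F_s = 6 + 8*t - (9/4)*t^2 + (1/8)*t^3, F_t = -5 - 15*t + 8*s + (15/8)*t^2 - (9/2)*s*t + (3/8)*s*t^2, G_s = -15*t + 18*s + (5/2)*t^2 - 6*s*t + (1/2)*s*t^2, G_t = (25/2)*t - 15*s + 5*s*t - 3*s^2 + (1/2)*s^2*t
D = EG - F^2 = 5 + 12*t + (57/4)*t^2 - 15*s*t + 9*s^2 - (3/2)*t^3 + (5/2)*s*t^2 - 3*s^2*t + (1/16)*t^4 + (1/4)*s^2*t^2
expanded: Gamma^s_ss = (G E_s - 2F F_s + F E_t)/(2D), Gamma^s_st = (G E_t - F G_s)/(2D), Gamma^s_tt = (2G F_t - G G_s - F G_t)/(2D), Gamma^t_ss = (2E F_s - E E_t - F E_s)/(2D), Gamma^t_st = (E G_s - F E_t)/(2D), Gamma^t_tt = (E G_t - 2F F_t + F G_s)/(2D); substitute and cancel common factors

Answer: Gamma_sss = 0, Gamma_sst = (2*t^3 - 36*t^2 + 128*t + 96)/(4*s^2*t^2 - 48*s^2*t + 144*s^2 + 40*s*t^2 - 240*s*t + t^4 - 24*t^3 + 228*t^2 + 192*t + 80), Gamma_stt = (2*s*t^2 - 24*s*t - 16*s + 10*t^2 - 120*t - 80)/(4*s^2*t^2 - 48*s^2*t + 144*s^2 + 40*s*t^2 - 240*s*t + t^4 - 24*t^3 + 228*t^2 + 192*t + 80), Gamma_tss = 0, Gamma_tst = (4*s*t^2 - 48*s*t + 144*s + 20*t^2 - 120*t)/(4*s^2*t^2 - 48*s^2*t + 144*s^2 + 40*s*t^2 - 240*s*t + t^4 - 24*t^3 + 228*t^2 + 192*t + 80), Gamma_ttt = (4*s^2*t - 24*s^2 + 40*s*t - 120*s + 100*t)/(4*s^2*t^2 - 48*s^2*t + 144*s^2 + 40*s*t^2 - 240*s*t + t^4 - 24*t^3 + 228*t^2 + 192*t + 80)


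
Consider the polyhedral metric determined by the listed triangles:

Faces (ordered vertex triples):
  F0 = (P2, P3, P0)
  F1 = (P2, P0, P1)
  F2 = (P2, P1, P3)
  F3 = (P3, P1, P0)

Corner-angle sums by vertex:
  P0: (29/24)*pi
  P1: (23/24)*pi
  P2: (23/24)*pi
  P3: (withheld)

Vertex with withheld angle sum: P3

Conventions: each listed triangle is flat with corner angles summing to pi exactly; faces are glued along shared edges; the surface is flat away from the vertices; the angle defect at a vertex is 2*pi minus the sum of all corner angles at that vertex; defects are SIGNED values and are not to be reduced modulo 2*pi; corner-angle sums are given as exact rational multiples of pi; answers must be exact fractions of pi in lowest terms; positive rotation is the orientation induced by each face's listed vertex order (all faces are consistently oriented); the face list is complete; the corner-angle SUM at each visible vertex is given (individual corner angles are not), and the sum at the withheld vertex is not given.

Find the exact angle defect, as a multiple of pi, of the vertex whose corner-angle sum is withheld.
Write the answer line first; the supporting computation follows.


Answer: defect(P3) = (9/8)*pi

V = 4, E = 6, F = 4; chi = V - E + F = 2
Gauss-Bonnet: total defect = 2*pi*chi = 4*pi; visible defects sum to (23/8)*pi


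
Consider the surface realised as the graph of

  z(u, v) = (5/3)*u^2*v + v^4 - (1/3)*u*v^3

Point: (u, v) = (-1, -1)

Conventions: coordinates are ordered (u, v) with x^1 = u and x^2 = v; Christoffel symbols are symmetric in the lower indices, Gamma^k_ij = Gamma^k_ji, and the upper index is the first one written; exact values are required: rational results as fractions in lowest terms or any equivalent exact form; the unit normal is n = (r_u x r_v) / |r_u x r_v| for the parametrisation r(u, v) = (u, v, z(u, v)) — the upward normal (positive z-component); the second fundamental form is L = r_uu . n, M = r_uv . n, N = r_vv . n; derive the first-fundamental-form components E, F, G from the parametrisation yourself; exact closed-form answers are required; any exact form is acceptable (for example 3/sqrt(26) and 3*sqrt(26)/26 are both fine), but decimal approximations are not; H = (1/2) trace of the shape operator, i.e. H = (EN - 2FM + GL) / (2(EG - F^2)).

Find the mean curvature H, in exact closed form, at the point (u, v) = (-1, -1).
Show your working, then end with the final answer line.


z_u = 11/3, z_v = -4/3, z_uu = -10/3, z_uv = -13/3, z_vv = 10
E = 130/9, F = -44/9, G = 25/9; answer radicand W^2 = 146/9
unnormalised second-form numerators: l = -10/3, m = -13/3, n = 10; L = l/sqrt(146/9), and similarly M = m/sqrt(W^2), N = n/sqrt(W^2)
H = (E*n - 2*F*m + G*l) / (2*(EG - F^2)*sqrt(W^2)); E*n - 2*F*m + G*l = 2506/27, EG - F^2 = 146/9, so H = (1253/438)/sqrt(146/9)

Answer: H = 1253*sqrt(146)/21316


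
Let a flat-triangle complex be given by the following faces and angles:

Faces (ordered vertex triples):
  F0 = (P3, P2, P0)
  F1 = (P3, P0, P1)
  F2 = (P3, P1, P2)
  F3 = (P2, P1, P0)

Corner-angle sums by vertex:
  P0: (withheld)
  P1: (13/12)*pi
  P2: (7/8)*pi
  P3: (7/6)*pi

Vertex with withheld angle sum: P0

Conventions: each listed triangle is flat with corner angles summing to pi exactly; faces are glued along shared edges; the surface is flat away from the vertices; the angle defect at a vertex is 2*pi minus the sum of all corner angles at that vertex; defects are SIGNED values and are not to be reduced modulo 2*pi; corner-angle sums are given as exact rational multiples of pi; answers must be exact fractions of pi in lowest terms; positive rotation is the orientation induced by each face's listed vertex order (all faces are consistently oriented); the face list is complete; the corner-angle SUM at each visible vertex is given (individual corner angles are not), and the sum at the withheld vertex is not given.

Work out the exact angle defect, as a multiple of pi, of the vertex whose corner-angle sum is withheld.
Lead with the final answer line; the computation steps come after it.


Answer: defect(P0) = (9/8)*pi

V = 4, E = 6, F = 4; chi = V - E + F = 2
Gauss-Bonnet: total defect = 2*pi*chi = 4*pi; visible defects sum to (23/8)*pi


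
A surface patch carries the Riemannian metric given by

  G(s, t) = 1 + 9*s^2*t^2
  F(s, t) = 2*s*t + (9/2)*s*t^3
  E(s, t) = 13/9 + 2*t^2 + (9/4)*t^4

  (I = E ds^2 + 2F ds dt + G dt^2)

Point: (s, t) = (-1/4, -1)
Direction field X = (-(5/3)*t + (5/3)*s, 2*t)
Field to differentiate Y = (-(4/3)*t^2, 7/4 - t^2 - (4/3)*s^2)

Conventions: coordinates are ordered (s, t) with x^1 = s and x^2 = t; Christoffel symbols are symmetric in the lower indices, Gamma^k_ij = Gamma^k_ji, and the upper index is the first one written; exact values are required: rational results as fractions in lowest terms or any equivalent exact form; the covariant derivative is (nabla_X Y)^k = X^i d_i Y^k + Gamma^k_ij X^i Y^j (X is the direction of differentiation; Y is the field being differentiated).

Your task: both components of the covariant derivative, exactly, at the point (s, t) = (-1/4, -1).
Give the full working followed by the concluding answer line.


E = 205/36, F = 13/8, G = 25/16 at the point
E_s = 0, E_t = -13, F_s = -13/2, F_t = -31/8, G_s = -9/2, G_t = -9/8
EG - F^2 = 901/144;  g^inv = (144/901) * [[25/16, -13/8], [-13/8, 205/36]]
first-kind symbols [ij,l] = (1/2)(d_i g_jl + d_j g_il - d_l g_ij): [ss,s] = E_s/2 = 0, [ss,t] = F_s - E_t/2 = 0, [st,s] = E_t/2 = -13/2, [st,t] = G_s/2 = -9/4, [tt,s] = F_t - G_s/2 = -13/8, [tt,t] = G_t/2 = -9/16
Gamma^s_ij = (G*[ij,s] - F*[ij,t])/(EG - F^2), Gamma^t_ij = (E*[ij,t] - F*[ij,s])/(EG - F^2)
Gamma_sss = 0, Gamma_sst = -936/901, Gamma_stt = -234/901, Gamma_tss = 0, Gamma_tst = -324/901, Gamma_ttt = -81/901
X = (5/4, -2), Y = (-4/3, 2/3) at the point

Answer: (nabla_X Y)^s = -23308/2703, (nabla_X Y)^t = -23275/5406


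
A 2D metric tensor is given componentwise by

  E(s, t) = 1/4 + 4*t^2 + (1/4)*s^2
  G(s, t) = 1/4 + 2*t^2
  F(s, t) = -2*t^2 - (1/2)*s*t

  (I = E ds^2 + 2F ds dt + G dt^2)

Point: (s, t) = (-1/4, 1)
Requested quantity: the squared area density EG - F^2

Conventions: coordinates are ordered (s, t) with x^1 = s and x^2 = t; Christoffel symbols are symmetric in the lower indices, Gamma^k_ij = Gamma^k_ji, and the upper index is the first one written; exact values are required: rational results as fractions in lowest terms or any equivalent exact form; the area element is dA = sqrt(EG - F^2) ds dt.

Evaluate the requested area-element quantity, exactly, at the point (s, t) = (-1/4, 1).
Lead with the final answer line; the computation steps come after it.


Answer: EG - F^2 = 1557/256

E = 273/64, F = -15/8, G = 9/4; EG - F^2 = 1557/256


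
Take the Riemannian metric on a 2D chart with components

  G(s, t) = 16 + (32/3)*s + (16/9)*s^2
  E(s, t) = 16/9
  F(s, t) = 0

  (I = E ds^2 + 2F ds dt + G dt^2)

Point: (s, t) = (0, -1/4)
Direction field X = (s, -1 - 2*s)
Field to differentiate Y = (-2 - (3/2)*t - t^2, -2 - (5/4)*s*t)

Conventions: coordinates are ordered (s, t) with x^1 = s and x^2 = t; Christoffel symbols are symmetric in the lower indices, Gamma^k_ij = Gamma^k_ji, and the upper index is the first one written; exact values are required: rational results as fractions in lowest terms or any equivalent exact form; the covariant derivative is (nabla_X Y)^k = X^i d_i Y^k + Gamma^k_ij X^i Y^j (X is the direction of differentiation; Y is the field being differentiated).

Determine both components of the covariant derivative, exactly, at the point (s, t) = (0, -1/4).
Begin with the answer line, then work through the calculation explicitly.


Answer: (nabla_X Y)^s = -5, (nabla_X Y)^t = 9/16

E = 16/9, F = 0, G = 16 at the point
E_s = 0, E_t = 0, F_s = 0, F_t = 0, G_s = 32/3, G_t = 0
EG - F^2 = 256/9;  g^inv = (9/256) * [[16, 0], [0, 16/9]]
first-kind symbols [ij,l] = (1/2)(d_i g_jl + d_j g_il - d_l g_ij): [ss,s] = E_s/2 = 0, [ss,t] = F_s - E_t/2 = 0, [st,s] = E_t/2 = 0, [st,t] = G_s/2 = 16/3, [tt,s] = F_t - G_s/2 = -16/3, [tt,t] = G_t/2 = 0
Gamma^s_ij = (G*[ij,s] - F*[ij,t])/(EG - F^2), Gamma^t_ij = (E*[ij,t] - F*[ij,s])/(EG - F^2)
Gamma_sss = 0, Gamma_sst = 0, Gamma_stt = -3, Gamma_tss = 0, Gamma_tst = 1/3, Gamma_ttt = 0
X = (0, -1), Y = (-27/16, -2) at the point


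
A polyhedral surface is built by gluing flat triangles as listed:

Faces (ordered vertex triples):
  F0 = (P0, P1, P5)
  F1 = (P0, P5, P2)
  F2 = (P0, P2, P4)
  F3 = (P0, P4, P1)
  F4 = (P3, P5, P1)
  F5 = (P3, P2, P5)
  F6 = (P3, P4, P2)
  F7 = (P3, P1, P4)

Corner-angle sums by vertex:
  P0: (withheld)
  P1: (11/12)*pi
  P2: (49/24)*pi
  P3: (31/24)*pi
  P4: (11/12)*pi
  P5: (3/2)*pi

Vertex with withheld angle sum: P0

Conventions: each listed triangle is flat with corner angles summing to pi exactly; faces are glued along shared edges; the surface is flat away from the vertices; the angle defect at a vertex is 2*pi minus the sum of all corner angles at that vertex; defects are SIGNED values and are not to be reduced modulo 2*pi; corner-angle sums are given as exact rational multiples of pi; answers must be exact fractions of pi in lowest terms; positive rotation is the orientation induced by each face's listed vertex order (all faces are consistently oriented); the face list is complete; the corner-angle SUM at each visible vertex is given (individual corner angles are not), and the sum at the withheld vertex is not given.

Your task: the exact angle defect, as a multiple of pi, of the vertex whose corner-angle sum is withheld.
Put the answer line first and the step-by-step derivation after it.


Answer: defect(P0) = (2/3)*pi

V = 6, E = 12, F = 8; chi = V - E + F = 2
Gauss-Bonnet: total defect = 2*pi*chi = 4*pi; visible defects sum to (10/3)*pi


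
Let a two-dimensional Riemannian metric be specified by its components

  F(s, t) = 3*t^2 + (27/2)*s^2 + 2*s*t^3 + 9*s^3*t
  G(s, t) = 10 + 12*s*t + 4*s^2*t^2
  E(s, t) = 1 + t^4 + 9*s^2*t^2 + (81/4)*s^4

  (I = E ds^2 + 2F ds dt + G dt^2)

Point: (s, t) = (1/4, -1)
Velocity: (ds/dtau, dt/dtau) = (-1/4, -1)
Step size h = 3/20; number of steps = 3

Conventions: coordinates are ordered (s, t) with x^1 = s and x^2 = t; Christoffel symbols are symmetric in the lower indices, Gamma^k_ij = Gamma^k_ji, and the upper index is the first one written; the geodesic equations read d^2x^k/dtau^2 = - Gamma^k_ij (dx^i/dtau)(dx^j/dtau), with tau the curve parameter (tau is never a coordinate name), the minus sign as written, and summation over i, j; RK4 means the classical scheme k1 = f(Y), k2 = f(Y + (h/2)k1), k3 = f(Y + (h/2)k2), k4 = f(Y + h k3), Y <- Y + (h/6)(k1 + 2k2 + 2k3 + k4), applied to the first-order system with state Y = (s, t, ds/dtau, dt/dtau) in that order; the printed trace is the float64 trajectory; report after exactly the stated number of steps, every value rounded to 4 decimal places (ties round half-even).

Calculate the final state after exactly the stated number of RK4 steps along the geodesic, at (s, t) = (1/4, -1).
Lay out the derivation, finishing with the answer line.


f(Y) = (ds/dtau, dt/dtau, -Gamma^s_ij Y'^i Y'^j, -Gamma^t_ij Y'^i Y'^j) with the Gammas evaluated at the stage position; h = 0.150000; intermediate values shown to 6 dp
step 0: s = 0.2500, t = -1.0000, ds/dtau = -0.2500, dt/dtau = -1.0000
step 1:
  k1: at (s, t) = (0.250000, -1.000000), (ds/dtau, dt/dtau) = (-0.250000, -1.000000); Gamma_sss = 0.324217, Gamma_sst = -0.288193, Gamma_stt = 0.072048, Gamma_tss = 0.632619, Gamma_tst = -0.562328, Gamma_ttt = 0.140582; k1 = (-0.250000, -1.000000, 0.051785, 0.101043)
  k2: at (s, t) = (0.231250, -1.075000), (ds/dtau, dt/dtau) = (-0.246116, -0.992422); Gamma_sss = 0.315400, Gamma_sst = -0.325819, Gamma_stt = 0.070089, Gamma_tss = 0.565355, Gamma_tst = -0.584031, Gamma_ttt = 0.125634; k2 = (-0.246116, -0.992422, 0.071028, 0.127317)
  k3: at (s, t) = (0.231541, -1.074432), (ds/dtau, dt/dtau) = (-0.244673, -0.990451); Gamma_sss = 0.315780, Gamma_sst = -0.325628, Gamma_stt = 0.070173, Gamma_tss = 0.566202, Gamma_tst = -0.583861, Gamma_ttt = 0.125823; k3 = (-0.244673, -0.990451, 0.070080, 0.125655)
  k4: at (s, t) = (0.213299, -1.148568), (ds/dtau, dt/dtau) = (-0.239488, -0.981152); Gamma_sss = 0.304023, Gamma_sst = -0.363799, Gamma_stt = 0.067561, Gamma_tss = 0.500744, Gamma_tst = -0.599199, Gamma_ttt = 0.111277; k4 = (-0.239488, -0.981152, 0.088492, 0.145751)
  Y <- Y + (h/6)(k1 + 2k2 + 2k3 + k4): s = 0.2132, t = -1.1487, ds/dtau = -0.2394, dt/dtau = -0.9812
step 2:
  k1: at (s, t) = (0.213223, -1.148672), (ds/dtau, dt/dtau) = (-0.239438, -0.981182); Gamma_sss = 0.303905, Gamma_sst = -0.363820, Gamma_stt = 0.067534, Gamma_tss = 0.500544, Gamma_tst = -0.599226, Gamma_ttt = 0.111232; k1 = (-0.239438, -0.981182, 0.088506, 0.145773)
  k2: at (s, t) = (0.195266, -1.222261), (ds/dtau, dt/dtau) = (-0.232800, -0.970249); Gamma_sss = 0.288716, Gamma_sst = -0.401603, Gamma_stt = 0.064159, Gamma_tss = 0.437307, Gamma_tst = -0.608293, Gamma_ttt = 0.097179; k2 = (-0.232800, -0.970249, 0.105378, 0.159611)
  k3: at (s, t) = (0.195763, -1.221441), (ds/dtau, dt/dtau) = (-0.231534, -0.969211); Gamma_sss = 0.289493, Gamma_sst = -0.401390, Gamma_stt = 0.064332, Gamma_tss = 0.438625, Gamma_tst = -0.608165, Gamma_ttt = 0.097472; k3 = (-0.231534, -0.969211, 0.104198, 0.157875)
  k4: at (s, t) = (0.178493, -1.294054), (ds/dtau, dt/dtau) = (-0.223808, -0.957500); Gamma_sss = 0.271753, Gamma_sst = -0.437818, Gamma_stt = 0.060390, Gamma_tss = 0.379396, Gamma_tst = -0.611239, Gamma_ttt = 0.084310; k4 = (-0.223808, -0.957500, 0.118668, 0.165672)
  Y <- Y + (h/6)(k1 + 2k2 + 2k3 + k4): s = 0.1784, t = -1.2941, ds/dtau = -0.2238, dt/dtau = -0.9575
step 3:
  k1: at (s, t) = (0.178425, -1.294112), (ds/dtau, dt/dtau) = (-0.223780, -0.957521); Gamma_sss = 0.271633, Gamma_sst = -0.437809, Gamma_stt = 0.060363, Gamma_tss = 0.379242, Gamma_tst = -0.611250, Gamma_ttt = 0.084276; k1 = (-0.223780, -0.957521, 0.118676, 0.165690)
  k2: at (s, t) = (0.161642, -1.365927), (ds/dtau, dt/dtau) = (-0.214879, -0.945094); Gamma_sss = 0.251353, Gamma_sst = -0.472003, Gamma_stt = 0.055856, Gamma_tss = 0.324235, Gamma_tst = -0.608865, Gamma_ttt = 0.072052; k2 = (-0.214879, -0.945094, 0.130213, 0.167969)
  k3: at (s, t) = (0.162310, -1.364995), (ds/dtau, dt/dtau) = (-0.214014, -0.944923); Gamma_sss = 0.252499, Gamma_sst = -0.471883, Gamma_stt = 0.056111, Gamma_tss = 0.325778, Gamma_tst = -0.608831, Gamma_ttt = 0.072395; k3 = (-0.214014, -0.944923, 0.129189, 0.166682)
  k4: at (s, t) = (0.146323, -1.435851), (ds/dtau, dt/dtau) = (-0.204401, -0.932519); Gamma_sss = 0.230817, Gamma_sst = -0.503328, Gamma_stt = 0.051293, Gamma_tss = 0.275931, Gamma_tst = -0.601704, Gamma_ttt = 0.061318; k4 = (-0.204401, -0.932519, 0.137629, 0.164529)
  Y <- Y + (h/6)(k1 + 2k2 + 2k3 + k4): s = 0.1463, t = -1.4359, ds/dtau = -0.2044, dt/dtau = -0.9325

Answer: s = 0.1463, t = -1.4359, ds/dtau = -0.2044, dt/dtau = -0.9325


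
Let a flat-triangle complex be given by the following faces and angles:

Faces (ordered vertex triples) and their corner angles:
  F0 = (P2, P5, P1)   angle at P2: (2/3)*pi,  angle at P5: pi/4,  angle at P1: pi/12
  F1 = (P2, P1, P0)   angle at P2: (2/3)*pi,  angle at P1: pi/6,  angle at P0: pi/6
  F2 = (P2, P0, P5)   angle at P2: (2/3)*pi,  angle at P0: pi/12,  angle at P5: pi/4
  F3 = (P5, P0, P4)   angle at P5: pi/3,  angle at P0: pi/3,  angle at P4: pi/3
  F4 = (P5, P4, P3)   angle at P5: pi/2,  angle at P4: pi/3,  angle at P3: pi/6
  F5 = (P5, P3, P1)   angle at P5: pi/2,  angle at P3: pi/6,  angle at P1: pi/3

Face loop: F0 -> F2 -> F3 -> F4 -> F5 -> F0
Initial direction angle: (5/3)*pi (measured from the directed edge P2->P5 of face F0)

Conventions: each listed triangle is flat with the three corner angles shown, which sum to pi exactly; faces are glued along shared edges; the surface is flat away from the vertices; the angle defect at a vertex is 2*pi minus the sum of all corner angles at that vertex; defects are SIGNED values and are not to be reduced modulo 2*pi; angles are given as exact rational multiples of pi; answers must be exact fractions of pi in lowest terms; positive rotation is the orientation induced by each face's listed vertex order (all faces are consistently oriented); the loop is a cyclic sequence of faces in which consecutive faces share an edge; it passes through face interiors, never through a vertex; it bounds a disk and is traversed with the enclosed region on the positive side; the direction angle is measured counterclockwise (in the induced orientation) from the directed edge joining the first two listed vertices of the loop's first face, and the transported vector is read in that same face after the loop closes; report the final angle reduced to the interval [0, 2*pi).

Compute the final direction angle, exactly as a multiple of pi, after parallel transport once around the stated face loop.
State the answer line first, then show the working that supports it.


Answer: final direction angle = (11/6)*pi

enclosed vertex P5: corner angles sum to (11/6)*pi, defect = 2*pi - (11/6)*pi = pi/6
by Gauss-Bonnet the loop rotates the vector by the enclosed defect sum (positive orientation, mod 2*pi)
final angle = (5/3)*pi + pi/6 = (11/6)*pi (mod 2*pi)


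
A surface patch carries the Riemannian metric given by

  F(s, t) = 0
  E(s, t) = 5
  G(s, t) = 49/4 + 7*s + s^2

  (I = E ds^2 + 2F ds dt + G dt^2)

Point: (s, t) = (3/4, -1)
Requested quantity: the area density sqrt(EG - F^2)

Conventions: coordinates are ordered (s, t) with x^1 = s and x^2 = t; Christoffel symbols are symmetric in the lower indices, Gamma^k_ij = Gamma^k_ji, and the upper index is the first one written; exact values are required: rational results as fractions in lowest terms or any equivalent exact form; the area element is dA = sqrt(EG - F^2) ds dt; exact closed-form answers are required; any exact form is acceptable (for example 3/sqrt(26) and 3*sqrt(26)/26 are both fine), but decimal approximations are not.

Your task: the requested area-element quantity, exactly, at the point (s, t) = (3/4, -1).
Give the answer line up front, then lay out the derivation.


Answer: sqrt(EG - F^2) = 17*sqrt(5)/4

E = 5, F = 0, G = 289/16; EG - F^2 = 1445/16
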